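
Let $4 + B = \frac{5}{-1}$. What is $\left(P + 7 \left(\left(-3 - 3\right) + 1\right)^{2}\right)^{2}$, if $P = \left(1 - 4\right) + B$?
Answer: $26569$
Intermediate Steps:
$B = -9$ ($B = -4 + \frac{5}{-1} = -4 + 5 \left(-1\right) = -4 - 5 = -9$)
$P = -12$ ($P = \left(1 - 4\right) - 9 = -3 - 9 = -12$)
$\left(P + 7 \left(\left(-3 - 3\right) + 1\right)^{2}\right)^{2} = \left(-12 + 7 \left(\left(-3 - 3\right) + 1\right)^{2}\right)^{2} = \left(-12 + 7 \left(-6 + 1\right)^{2}\right)^{2} = \left(-12 + 7 \left(-5\right)^{2}\right)^{2} = \left(-12 + 7 \cdot 25\right)^{2} = \left(-12 + 175\right)^{2} = 163^{2} = 26569$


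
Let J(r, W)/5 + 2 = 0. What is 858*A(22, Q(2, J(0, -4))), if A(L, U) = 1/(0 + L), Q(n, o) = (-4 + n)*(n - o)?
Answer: 39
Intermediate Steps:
J(r, W) = -10 (J(r, W) = -10 + 5*0 = -10 + 0 = -10)
A(L, U) = 1/L
858*A(22, Q(2, J(0, -4))) = 858/22 = 858*(1/22) = 39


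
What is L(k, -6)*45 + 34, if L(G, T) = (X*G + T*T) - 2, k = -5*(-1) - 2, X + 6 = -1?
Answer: 619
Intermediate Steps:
X = -7 (X = -6 - 1 = -7)
k = 3 (k = 5 - 2 = 3)
L(G, T) = -2 + T² - 7*G (L(G, T) = (-7*G + T*T) - 2 = (-7*G + T²) - 2 = (T² - 7*G) - 2 = -2 + T² - 7*G)
L(k, -6)*45 + 34 = (-2 + (-6)² - 7*3)*45 + 34 = (-2 + 36 - 21)*45 + 34 = 13*45 + 34 = 585 + 34 = 619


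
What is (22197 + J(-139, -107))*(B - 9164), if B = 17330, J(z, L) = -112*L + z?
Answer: 277986972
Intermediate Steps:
J(z, L) = z - 112*L
(22197 + J(-139, -107))*(B - 9164) = (22197 + (-139 - 112*(-107)))*(17330 - 9164) = (22197 + (-139 + 11984))*8166 = (22197 + 11845)*8166 = 34042*8166 = 277986972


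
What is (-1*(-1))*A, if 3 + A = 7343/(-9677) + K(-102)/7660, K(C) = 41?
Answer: -278228083/74125820 ≈ -3.7535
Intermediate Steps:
A = -278228083/74125820 (A = -3 + (7343/(-9677) + 41/7660) = -3 + (7343*(-1/9677) + 41*(1/7660)) = -3 + (-7343/9677 + 41/7660) = -3 - 55850623/74125820 = -278228083/74125820 ≈ -3.7535)
(-1*(-1))*A = -1*(-1)*(-278228083/74125820) = 1*(-278228083/74125820) = -278228083/74125820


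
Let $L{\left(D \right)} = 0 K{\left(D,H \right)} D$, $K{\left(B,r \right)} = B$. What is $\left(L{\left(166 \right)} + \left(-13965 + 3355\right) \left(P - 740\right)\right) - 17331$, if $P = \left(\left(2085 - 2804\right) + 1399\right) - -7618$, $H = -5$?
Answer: $-80207711$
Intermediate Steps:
$L{\left(D \right)} = 0$ ($L{\left(D \right)} = 0 D D = 0 D = 0$)
$P = 8298$ ($P = \left(-719 + 1399\right) + 7618 = 680 + 7618 = 8298$)
$\left(L{\left(166 \right)} + \left(-13965 + 3355\right) \left(P - 740\right)\right) - 17331 = \left(0 + \left(-13965 + 3355\right) \left(8298 - 740\right)\right) - 17331 = \left(0 - 80190380\right) - 17331 = -80190380 - 17331 = -80207711$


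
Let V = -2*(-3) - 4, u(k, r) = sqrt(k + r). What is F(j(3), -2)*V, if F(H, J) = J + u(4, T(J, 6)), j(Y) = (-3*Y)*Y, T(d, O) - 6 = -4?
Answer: -4 + 2*sqrt(6) ≈ 0.89898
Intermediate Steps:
T(d, O) = 2 (T(d, O) = 6 - 4 = 2)
j(Y) = -3*Y**2
V = 2 (V = 6 - 4 = 2)
F(H, J) = J + sqrt(6) (F(H, J) = J + sqrt(4 + 2) = J + sqrt(6))
F(j(3), -2)*V = (-2 + sqrt(6))*2 = -4 + 2*sqrt(6)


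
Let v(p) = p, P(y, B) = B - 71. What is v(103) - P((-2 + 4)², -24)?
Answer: 198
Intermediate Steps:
P(y, B) = -71 + B
v(103) - P((-2 + 4)², -24) = 103 - (-71 - 24) = 103 - 1*(-95) = 103 + 95 = 198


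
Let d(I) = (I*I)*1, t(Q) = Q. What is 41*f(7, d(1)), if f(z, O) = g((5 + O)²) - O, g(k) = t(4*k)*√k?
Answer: 35383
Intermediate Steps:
d(I) = I² (d(I) = I²*1 = I²)
g(k) = 4*k^(3/2) (g(k) = (4*k)*√k = 4*k^(3/2))
f(z, O) = -O + 4*((5 + O)²)^(3/2) (f(z, O) = 4*((5 + O)²)^(3/2) - O = -O + 4*((5 + O)²)^(3/2))
41*f(7, d(1)) = 41*(-1*1² + 4*√((5 + 1²)²)*(5 + 1²)²) = 41*(-1*1 + 4*√((5 + 1)²)*(5 + 1)²) = 41*(-1 + 4*√(6²)*6²) = 41*(-1 + 4*√36*36) = 41*(-1 + 4*6*36) = 41*(-1 + 864) = 41*863 = 35383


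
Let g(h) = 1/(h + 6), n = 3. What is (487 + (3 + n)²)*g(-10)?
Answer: -523/4 ≈ -130.75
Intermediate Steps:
g(h) = 1/(6 + h)
(487 + (3 + n)²)*g(-10) = (487 + (3 + 3)²)/(6 - 10) = (487 + 6²)/(-4) = (487 + 36)*(-¼) = 523*(-¼) = -523/4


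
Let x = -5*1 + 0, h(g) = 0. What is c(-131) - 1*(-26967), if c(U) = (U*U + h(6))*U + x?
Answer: -2221129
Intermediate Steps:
x = -5 (x = -5 + 0 = -5)
c(U) = -5 + U³ (c(U) = (U*U + 0)*U - 5 = (U² + 0)*U - 5 = U²*U - 5 = U³ - 5 = -5 + U³)
c(-131) - 1*(-26967) = (-5 + (-131)³) - 1*(-26967) = (-5 - 2248091) + 26967 = -2248096 + 26967 = -2221129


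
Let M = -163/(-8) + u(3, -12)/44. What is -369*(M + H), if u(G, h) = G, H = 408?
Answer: -13912407/88 ≈ -1.5810e+5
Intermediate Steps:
M = 1799/88 (M = -163/(-8) + 3/44 = -163*(-⅛) + 3*(1/44) = 163/8 + 3/44 = 1799/88 ≈ 20.443)
-369*(M + H) = -369*(1799/88 + 408) = -369*37703/88 = -13912407/88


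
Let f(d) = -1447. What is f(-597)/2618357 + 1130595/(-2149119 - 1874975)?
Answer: -2966124196433/10536514693558 ≈ -0.28151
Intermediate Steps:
f(-597)/2618357 + 1130595/(-2149119 - 1874975) = -1447/2618357 + 1130595/(-2149119 - 1874975) = -1447*1/2618357 + 1130595/(-4024094) = -1447/2618357 + 1130595*(-1/4024094) = -1447/2618357 - 1130595/4024094 = -2966124196433/10536514693558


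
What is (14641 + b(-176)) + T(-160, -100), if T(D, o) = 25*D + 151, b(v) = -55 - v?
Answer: 10913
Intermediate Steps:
T(D, o) = 151 + 25*D
(14641 + b(-176)) + T(-160, -100) = (14641 + (-55 - 1*(-176))) + (151 + 25*(-160)) = (14641 + (-55 + 176)) + (151 - 4000) = (14641 + 121) - 3849 = 14762 - 3849 = 10913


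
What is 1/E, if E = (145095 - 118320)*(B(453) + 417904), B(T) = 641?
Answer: 1/11206542375 ≈ 8.9234e-11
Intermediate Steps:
E = 11206542375 (E = (145095 - 118320)*(641 + 417904) = 26775*418545 = 11206542375)
1/E = 1/11206542375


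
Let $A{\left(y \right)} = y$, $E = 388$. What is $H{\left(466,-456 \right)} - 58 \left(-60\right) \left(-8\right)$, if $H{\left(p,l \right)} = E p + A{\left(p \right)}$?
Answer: $153434$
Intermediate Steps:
$H{\left(p,l \right)} = 389 p$ ($H{\left(p,l \right)} = 388 p + p = 389 p$)
$H{\left(466,-456 \right)} - 58 \left(-60\right) \left(-8\right) = 389 \cdot 466 - 58 \left(-60\right) \left(-8\right) = 181274 - \left(-3480\right) \left(-8\right) = 181274 - 27840 = 153434$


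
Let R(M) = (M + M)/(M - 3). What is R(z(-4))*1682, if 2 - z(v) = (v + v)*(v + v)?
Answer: 208568/65 ≈ 3208.7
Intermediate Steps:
z(v) = 2 - 4*v**2 (z(v) = 2 - (v + v)*(v + v) = 2 - 2*v*2*v = 2 - 4*v**2)
R(M) = 2*M/(-3 + M) (R(M) = (2*M)/(-3 + M) = 2*M/(-3 + M))
R(z(-4))*1682 = (2*(2 - 4*(-4)**2)/(-3 + (2 - 4*(-4)**2)))*1682 = (2*(2 - 4*16)/(-3 + (2 - 4*16)))*1682 = (2*(2 - 64)/(-3 + (2 - 64)))*1682 = (2*(-62)/(-3 - 62))*1682 = (2*(-62)/(-65))*1682 = (2*(-62)*(-1/65))*1682 = (124/65)*1682 = 208568/65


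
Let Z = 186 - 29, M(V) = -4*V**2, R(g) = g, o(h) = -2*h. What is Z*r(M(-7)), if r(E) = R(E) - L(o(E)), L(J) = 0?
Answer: -30772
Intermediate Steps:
r(E) = E (r(E) = E - 1*0 = E + 0 = E)
Z = 157
Z*r(M(-7)) = 157*(-4*(-7)**2) = 157*(-4*49) = 157*(-196) = -30772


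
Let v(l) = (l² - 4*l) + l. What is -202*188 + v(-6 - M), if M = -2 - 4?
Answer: -37976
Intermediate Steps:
M = -6
v(l) = l² - 3*l
-202*188 + v(-6 - M) = -202*188 + (-6 - 1*(-6))*(-3 + (-6 - 1*(-6))) = -37976 + (-6 + 6)*(-3 + (-6 + 6)) = -37976 + 0*(-3 + 0) = -37976 + 0*(-3) = -37976 + 0 = -37976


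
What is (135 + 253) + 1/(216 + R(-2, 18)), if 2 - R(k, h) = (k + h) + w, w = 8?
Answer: 75273/194 ≈ 388.00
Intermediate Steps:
R(k, h) = -6 - h - k (R(k, h) = 2 - ((k + h) + 8) = 2 - ((h + k) + 8) = 2 - (8 + h + k) = 2 + (-8 - h - k) = -6 - h - k)
(135 + 253) + 1/(216 + R(-2, 18)) = (135 + 253) + 1/(216 + (-6 - 1*18 - 1*(-2))) = 388 + 1/(216 + (-6 - 18 + 2)) = 388 + 1/(216 - 22) = 388 + 1/194 = 75273/194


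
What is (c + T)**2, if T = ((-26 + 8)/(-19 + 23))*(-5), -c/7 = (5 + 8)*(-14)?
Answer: 6723649/4 ≈ 1.6809e+6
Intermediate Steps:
c = 1274 (c = -7*(5 + 8)*(-14) = -91*(-14) = -7*(-182) = 1274)
T = 45/2 (T = -18/4*(-5) = -18*1/4*(-5) = -9/2*(-5) = 45/2 ≈ 22.500)
(c + T)**2 = (1274 + 45/2)**2 = (2593/2)**2 = 6723649/4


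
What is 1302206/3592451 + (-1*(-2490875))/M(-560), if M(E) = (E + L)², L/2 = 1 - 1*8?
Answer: 9377392008681/1183626385676 ≈ 7.9226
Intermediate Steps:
L = -14 (L = 2*(1 - 1*8) = 2*(1 - 8) = 2*(-7) = -14)
M(E) = (-14 + E)² (M(E) = (E - 14)² = (-14 + E)²)
1302206/3592451 + (-1*(-2490875))/M(-560) = 1302206/3592451 + (-1*(-2490875))/((-14 - 560)²) = 1302206*(1/3592451) + 2490875/((-574)²) = 1302206/3592451 + 2490875/329476 = 9377392008681/1183626385676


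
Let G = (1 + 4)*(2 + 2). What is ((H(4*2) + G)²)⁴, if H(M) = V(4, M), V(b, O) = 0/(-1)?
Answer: 25600000000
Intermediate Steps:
G = 20 (G = 5*4 = 20)
V(b, O) = 0 (V(b, O) = 0*(-1) = 0)
H(M) = 0
((H(4*2) + G)²)⁴ = ((0 + 20)²)⁴ = (20²)⁴ = 400⁴ = 25600000000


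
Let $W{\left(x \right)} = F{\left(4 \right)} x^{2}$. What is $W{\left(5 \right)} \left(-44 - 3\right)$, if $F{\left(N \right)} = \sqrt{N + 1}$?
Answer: $- 1175 \sqrt{5} \approx -2627.4$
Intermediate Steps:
$F{\left(N \right)} = \sqrt{1 + N}$
$W{\left(x \right)} = \sqrt{5} x^{2}$ ($W{\left(x \right)} = \sqrt{1 + 4} x^{2} = \sqrt{5} x^{2}$)
$W{\left(5 \right)} \left(-44 - 3\right) = \sqrt{5} \cdot 5^{2} \left(-44 - 3\right) = \sqrt{5} \cdot 25 \left(-47\right) = 25 \sqrt{5} \left(-47\right) = - 1175 \sqrt{5}$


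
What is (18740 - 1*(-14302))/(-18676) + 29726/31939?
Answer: -250082831/298246382 ≈ -0.83851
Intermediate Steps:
(18740 - 1*(-14302))/(-18676) + 29726/31939 = (18740 + 14302)*(-1/18676) + 29726*(1/31939) = 33042*(-1/18676) + 29726/31939 = -16521/9338 + 29726/31939 = -250082831/298246382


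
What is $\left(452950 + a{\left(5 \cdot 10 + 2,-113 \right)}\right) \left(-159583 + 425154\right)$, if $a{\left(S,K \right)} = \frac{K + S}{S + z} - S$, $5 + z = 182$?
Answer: $\frac{27543319419751}{229} \approx 1.2028 \cdot 10^{11}$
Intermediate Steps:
$z = 177$ ($z = -5 + 182 = 177$)
$a{\left(S,K \right)} = - S + \frac{K + S}{177 + S}$ ($a{\left(S,K \right)} = \frac{K + S}{S + 177} - S = \frac{K + S}{177 + S} - S = - S + \frac{K + S}{177 + S}$)
$\left(452950 + a{\left(5 \cdot 10 + 2,-113 \right)}\right) \left(-159583 + 425154\right) = \left(452950 + \frac{-113 - \left(5 \cdot 10 + 2\right)^{2} - 176 \left(5 \cdot 10 + 2\right)}{177 + \left(5 \cdot 10 + 2\right)}\right) \left(-159583 + 425154\right) = \left(452950 + \frac{-113 - \left(50 + 2\right)^{2} - 176 \left(50 + 2\right)}{177 + \left(50 + 2\right)}\right) 265571 = \left(452950 + \frac{-113 - 52^{2} - 9152}{177 + 52}\right) 265571 = \left(452950 + \frac{-113 - 2704 - 9152}{229}\right) 265571 = \left(452950 + \frac{1}{229} \left(-11969\right)\right) 265571 = \left(452950 - \frac{11969}{229}\right) 265571 = \frac{103713581}{229} \cdot 265571 = \frac{27543319419751}{229}$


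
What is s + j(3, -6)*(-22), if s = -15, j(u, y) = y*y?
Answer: -807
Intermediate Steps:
j(u, y) = y²
s + j(3, -6)*(-22) = -15 + (-6)²*(-22) = -15 + 36*(-22) = -15 - 792 = -807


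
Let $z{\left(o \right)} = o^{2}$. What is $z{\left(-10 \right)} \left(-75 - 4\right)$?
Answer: $-7900$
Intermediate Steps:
$z{\left(-10 \right)} \left(-75 - 4\right) = \left(-10\right)^{2} \left(-75 - 4\right) = 100 \left(-79\right) = -7900$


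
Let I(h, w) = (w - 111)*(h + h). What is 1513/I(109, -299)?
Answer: -1513/89380 ≈ -0.016928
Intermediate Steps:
I(h, w) = 2*h*(-111 + w) (I(h, w) = (-111 + w)*(2*h) = 2*h*(-111 + w))
1513/I(109, -299) = 1513/((2*109*(-111 - 299))) = 1513/((2*109*(-410))) = 1513/(-89380) = 1513*(-1/89380) = -1513/89380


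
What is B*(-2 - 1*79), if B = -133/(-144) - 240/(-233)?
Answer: -589941/3728 ≈ -158.25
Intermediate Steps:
B = 65549/33552 (B = -133*(-1/144) - 240*(-1/233) = 133/144 + 240/233 = 65549/33552 ≈ 1.9537)
B*(-2 - 1*79) = 65549*(-2 - 1*79)/33552 = 65549*(-2 - 79)/33552 = (65549/33552)*(-81) = -589941/3728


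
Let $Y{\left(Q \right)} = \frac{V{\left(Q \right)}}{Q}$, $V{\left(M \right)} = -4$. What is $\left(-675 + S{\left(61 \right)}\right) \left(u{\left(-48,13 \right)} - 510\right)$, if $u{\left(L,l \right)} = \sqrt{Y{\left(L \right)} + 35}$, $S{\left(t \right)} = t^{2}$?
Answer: $-1553460 + \frac{1523 \sqrt{1263}}{3} \approx -1.5354 \cdot 10^{6}$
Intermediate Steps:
$Y{\left(Q \right)} = - \frac{4}{Q}$
$u{\left(L,l \right)} = \sqrt{35 - \frac{4}{L}}$ ($u{\left(L,l \right)} = \sqrt{- \frac{4}{L} + 35} = \sqrt{35 - \frac{4}{L}}$)
$\left(-675 + S{\left(61 \right)}\right) \left(u{\left(-48,13 \right)} - 510\right) = \left(-675 + 61^{2}\right) \left(\sqrt{35 - \frac{4}{-48}} - 510\right) = \left(-675 + 3721\right) \left(\sqrt{35 - - \frac{1}{12}} - 510\right) = 3046 \left(\sqrt{35 + \frac{1}{12}} - 510\right) = 3046 \left(\sqrt{\frac{421}{12}} - 510\right) = 3046 \left(\frac{\sqrt{1263}}{6} - 510\right) = 3046 \left(-510 + \frac{\sqrt{1263}}{6}\right) = -1553460 + \frac{1523 \sqrt{1263}}{3}$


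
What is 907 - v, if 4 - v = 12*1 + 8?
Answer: 923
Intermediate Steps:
v = -16 (v = 4 - (12*1 + 8) = 4 - (12 + 8) = 4 - 1*20 = 4 - 20 = -16)
907 - v = 907 - 1*(-16) = 907 + 16 = 923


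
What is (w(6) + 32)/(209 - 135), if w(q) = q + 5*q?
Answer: 34/37 ≈ 0.91892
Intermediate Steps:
w(q) = 6*q
(w(6) + 32)/(209 - 135) = (6*6 + 32)/(209 - 135) = (36 + 32)/74 = 68*(1/74) = 34/37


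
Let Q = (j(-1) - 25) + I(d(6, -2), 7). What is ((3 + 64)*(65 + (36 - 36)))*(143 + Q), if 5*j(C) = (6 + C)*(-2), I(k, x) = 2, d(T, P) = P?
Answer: 513890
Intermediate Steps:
j(C) = -12/5 - 2*C/5 (j(C) = ((6 + C)*(-2))/5 = (-12 - 2*C)/5 = -12/5 - 2*C/5)
Q = -25 (Q = ((-12/5 - ⅖*(-1)) - 25) + 2 = ((-12/5 + ⅖) - 25) + 2 = (-2 - 25) + 2 = -27 + 2 = -25)
((3 + 64)*(65 + (36 - 36)))*(143 + Q) = ((3 + 64)*(65 + (36 - 36)))*(143 - 25) = (67*(65 + 0))*118 = (67*65)*118 = 4355*118 = 513890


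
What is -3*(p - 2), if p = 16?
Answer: -42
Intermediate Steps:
-3*(p - 2) = -3*(16 - 2) = -3*14 = -42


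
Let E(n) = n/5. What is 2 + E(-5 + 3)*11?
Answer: -12/5 ≈ -2.4000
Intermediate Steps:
E(n) = n/5 (E(n) = n*(⅕) = n/5)
2 + E(-5 + 3)*11 = 2 + ((-5 + 3)/5)*11 = 2 + ((⅕)*(-2))*11 = 2 - ⅖*11 = 2 - 22/5 = -12/5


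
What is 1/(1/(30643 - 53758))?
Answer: -23115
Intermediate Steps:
1/(1/(30643 - 53758)) = 1/(1/(-23115)) = 1/(-1/23115) = -23115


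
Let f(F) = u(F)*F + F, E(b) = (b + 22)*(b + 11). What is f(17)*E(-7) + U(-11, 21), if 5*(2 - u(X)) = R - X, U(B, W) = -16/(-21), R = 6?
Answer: 111400/21 ≈ 5304.8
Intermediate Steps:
U(B, W) = 16/21 (U(B, W) = -16*(-1/21) = 16/21)
u(X) = ⅘ + X/5 (u(X) = 2 - (6 - X)/5 = 2 + (-6/5 + X/5) = ⅘ + X/5)
E(b) = (11 + b)*(22 + b) (E(b) = (22 + b)*(11 + b) = (11 + b)*(22 + b))
f(F) = F + F*(⅘ + F/5) (f(F) = (⅘ + F/5)*F + F = F*(⅘ + F/5) + F = F + F*(⅘ + F/5))
f(17)*E(-7) + U(-11, 21) = ((⅕)*17*(9 + 17))*(242 + (-7)² + 33*(-7)) + 16/21 = ((⅕)*17*26)*(242 + 49 - 231) + 16/21 = (442/5)*60 + 16/21 = 5304 + 16/21 = 111400/21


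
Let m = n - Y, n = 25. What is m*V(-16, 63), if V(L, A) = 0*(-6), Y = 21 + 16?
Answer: 0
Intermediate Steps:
Y = 37
V(L, A) = 0
m = -12 (m = 25 - 1*37 = 25 - 37 = -12)
m*V(-16, 63) = -12*0 = 0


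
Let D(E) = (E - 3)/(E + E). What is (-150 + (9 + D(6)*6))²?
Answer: 77841/4 ≈ 19460.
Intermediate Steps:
D(E) = (-3 + E)/(2*E) (D(E) = (-3 + E)/((2*E)) = (-3 + E)*(1/(2*E)) = (-3 + E)/(2*E))
(-150 + (9 + D(6)*6))² = (-150 + (9 + ((½)*(-3 + 6)/6)*6))² = (-150 + (9 + ((½)*(⅙)*3)*6))² = (-150 + (9 + (¼)*6))² = (-150 + (9 + 3/2))² = (-150 + 21/2)² = (-279/2)² = 77841/4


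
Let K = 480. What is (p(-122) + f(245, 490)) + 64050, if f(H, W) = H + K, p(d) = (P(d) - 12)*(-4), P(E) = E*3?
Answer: 66287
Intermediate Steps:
P(E) = 3*E
p(d) = 48 - 12*d (p(d) = (3*d - 12)*(-4) = (-12 + 3*d)*(-4) = 48 - 12*d)
f(H, W) = 480 + H (f(H, W) = H + 480 = 480 + H)
(p(-122) + f(245, 490)) + 64050 = ((48 - 12*(-122)) + (480 + 245)) + 64050 = ((48 + 1464) + 725) + 64050 = (1512 + 725) + 64050 = 2237 + 64050 = 66287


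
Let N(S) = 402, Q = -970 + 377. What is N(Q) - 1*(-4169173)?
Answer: 4169575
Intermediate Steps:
Q = -593
N(Q) - 1*(-4169173) = 402 - 1*(-4169173) = 402 + 4169173 = 4169575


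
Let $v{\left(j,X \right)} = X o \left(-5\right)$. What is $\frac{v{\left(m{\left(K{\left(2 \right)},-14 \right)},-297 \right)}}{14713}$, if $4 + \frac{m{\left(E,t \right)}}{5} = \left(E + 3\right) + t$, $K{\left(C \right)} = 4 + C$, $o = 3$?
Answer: $\frac{4455}{14713} \approx 0.30279$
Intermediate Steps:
$m{\left(E,t \right)} = -5 + 5 E + 5 t$ ($m{\left(E,t \right)} = -20 + 5 \left(\left(E + 3\right) + t\right) = -20 + 5 \left(\left(3 + E\right) + t\right) = -20 + 5 \left(3 + E + t\right) = -20 + \left(15 + 5 E + 5 t\right) = -5 + 5 E + 5 t$)
$v{\left(j,X \right)} = - 15 X$ ($v{\left(j,X \right)} = X 3 \left(-5\right) = 3 X \left(-5\right) = - 15 X$)
$\frac{v{\left(m{\left(K{\left(2 \right)},-14 \right)},-297 \right)}}{14713} = \frac{\left(-15\right) \left(-297\right)}{14713} = 4455 \cdot \frac{1}{14713} = \frac{4455}{14713}$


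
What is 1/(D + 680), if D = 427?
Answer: 1/1107 ≈ 0.00090334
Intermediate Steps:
1/(D + 680) = 1/(427 + 680) = 1/1107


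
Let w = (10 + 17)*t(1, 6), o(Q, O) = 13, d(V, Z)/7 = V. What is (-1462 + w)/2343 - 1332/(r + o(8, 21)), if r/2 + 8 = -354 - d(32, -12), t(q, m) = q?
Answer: 1457711/2715537 ≈ 0.53680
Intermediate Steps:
d(V, Z) = 7*V
r = -1172 (r = -16 + 2*(-354 - 7*32) = -16 + 2*(-354 - 1*224) = -16 + 2*(-354 - 224) = -16 + 2*(-578) = -16 - 1156 = -1172)
w = 27 (w = (10 + 17)*1 = 27*1 = 27)
(-1462 + w)/2343 - 1332/(r + o(8, 21)) = (-1462 + 27)/2343 - 1332/(-1172 + 13) = -1435*1/2343 - 1332/(-1159) = -1435/2343 - 1332*(-1/1159) = -1435/2343 + 1332/1159 = 1457711/2715537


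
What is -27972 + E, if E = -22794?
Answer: -50766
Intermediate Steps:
-27972 + E = -27972 - 22794 = -50766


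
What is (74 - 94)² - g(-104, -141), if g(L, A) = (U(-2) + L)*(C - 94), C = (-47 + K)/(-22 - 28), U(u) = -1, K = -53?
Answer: -9260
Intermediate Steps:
C = 2 (C = (-47 - 53)/(-22 - 28) = -100/(-50) = -100*(-1/50) = 2)
g(L, A) = 92 - 92*L (g(L, A) = (-1 + L)*(2 - 94) = (-1 + L)*(-92) = 92 - 92*L)
(74 - 94)² - g(-104, -141) = (74 - 94)² - (92 - 92*(-104)) = (-20)² - (92 + 9568) = 400 - 1*9660 = 400 - 9660 = -9260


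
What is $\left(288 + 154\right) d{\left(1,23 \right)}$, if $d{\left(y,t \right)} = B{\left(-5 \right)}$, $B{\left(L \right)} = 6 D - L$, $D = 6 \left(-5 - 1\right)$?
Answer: $-93262$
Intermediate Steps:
$D = -36$ ($D = 6 \left(-6\right) = -36$)
$B{\left(L \right)} = -216 - L$ ($B{\left(L \right)} = 6 \left(-36\right) - L = -216 - L$)
$d{\left(y,t \right)} = -211$ ($d{\left(y,t \right)} = -216 - -5 = -216 + 5 = -211$)
$\left(288 + 154\right) d{\left(1,23 \right)} = \left(288 + 154\right) \left(-211\right) = 442 \left(-211\right) = -93262$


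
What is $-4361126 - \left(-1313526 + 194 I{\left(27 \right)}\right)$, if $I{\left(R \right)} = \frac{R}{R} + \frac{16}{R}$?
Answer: $- \frac{82293542}{27} \approx -3.0479 \cdot 10^{6}$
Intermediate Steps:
$I{\left(R \right)} = 1 + \frac{16}{R}$
$-4361126 - \left(-1313526 + 194 I{\left(27 \right)}\right) = -4361126 + \left(1313526 - 194 \frac{16 + 27}{27}\right) = -4361126 + \left(1313526 - 194 \cdot \frac{1}{27} \cdot 43\right) = -4361126 + \left(1313526 - 194 \cdot \frac{43}{27}\right) = -4361126 + \left(1313526 - \frac{8342}{27}\right) = -4361126 + \frac{35456860}{27} = - \frac{82293542}{27}$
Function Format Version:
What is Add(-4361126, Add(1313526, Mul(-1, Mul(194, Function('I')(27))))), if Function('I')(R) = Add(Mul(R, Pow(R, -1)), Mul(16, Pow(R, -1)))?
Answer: Rational(-82293542, 27) ≈ -3.0479e+6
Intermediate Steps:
Function('I')(R) = Add(1, Mul(16, Pow(R, -1)))
Add(-4361126, Add(1313526, Mul(-1, Mul(194, Function('I')(27))))) = Add(-4361126, Add(1313526, Mul(-1, Mul(194, Mul(Pow(27, -1), Add(16, 27)))))) = Add(-4361126, Add(1313526, Mul(-1, Mul(194, Mul(Rational(1, 27), 43))))) = Add(-4361126, Add(1313526, Mul(-1, Mul(194, Rational(43, 27))))) = Add(-4361126, Add(1313526, Mul(-1, Rational(8342, 27)))) = Add(-4361126, Add(1313526, Rational(-8342, 27))) = Add(-4361126, Rational(35456860, 27)) = Rational(-82293542, 27)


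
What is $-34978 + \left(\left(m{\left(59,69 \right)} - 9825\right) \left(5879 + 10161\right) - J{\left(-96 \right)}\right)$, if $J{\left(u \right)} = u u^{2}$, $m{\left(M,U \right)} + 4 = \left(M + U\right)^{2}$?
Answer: $105991958$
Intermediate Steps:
$m{\left(M,U \right)} = -4 + \left(M + U\right)^{2}$
$J{\left(u \right)} = u^{3}$
$-34978 + \left(\left(m{\left(59,69 \right)} - 9825\right) \left(5879 + 10161\right) - J{\left(-96 \right)}\right) = -34978 - \left(-884736 - \left(\left(-4 + \left(59 + 69\right)^{2}\right) - 9825\right) \left(5879 + 10161\right)\right) = -34978 - \left(-884736 - \left(\left(-4 + 128^{2}\right) - 9825\right) 16040\right) = -34978 + \left(\left(\left(-4 + 16384\right) - 9825\right) 16040 + 884736\right) = -34978 + \left(\left(16380 - 9825\right) 16040 + 884736\right) = -34978 + \left(6555 \cdot 16040 + 884736\right) = -34978 + \left(105142200 + 884736\right) = -34978 + 106026936 = 105991958$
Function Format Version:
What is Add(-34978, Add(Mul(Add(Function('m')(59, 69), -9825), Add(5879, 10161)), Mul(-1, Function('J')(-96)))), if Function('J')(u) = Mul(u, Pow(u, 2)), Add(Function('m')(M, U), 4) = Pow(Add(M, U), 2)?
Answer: 105991958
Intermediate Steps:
Function('m')(M, U) = Add(-4, Pow(Add(M, U), 2))
Function('J')(u) = Pow(u, 3)
Add(-34978, Add(Mul(Add(Function('m')(59, 69), -9825), Add(5879, 10161)), Mul(-1, Function('J')(-96)))) = Add(-34978, Add(Mul(Add(Add(-4, Pow(Add(59, 69), 2)), -9825), Add(5879, 10161)), Mul(-1, Pow(-96, 3)))) = Add(-34978, Add(Mul(Add(Add(-4, Pow(128, 2)), -9825), 16040), Mul(-1, -884736))) = Add(-34978, Add(Mul(Add(Add(-4, 16384), -9825), 16040), 884736)) = Add(-34978, Add(Mul(Add(16380, -9825), 16040), 884736)) = Add(-34978, Add(Mul(6555, 16040), 884736)) = Add(-34978, Add(105142200, 884736)) = Add(-34978, 106026936) = 105991958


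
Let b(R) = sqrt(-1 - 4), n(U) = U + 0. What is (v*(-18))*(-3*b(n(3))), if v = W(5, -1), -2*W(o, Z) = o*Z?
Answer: 135*I*sqrt(5) ≈ 301.87*I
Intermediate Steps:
n(U) = U
b(R) = I*sqrt(5) (b(R) = sqrt(-5) = I*sqrt(5))
W(o, Z) = -Z*o/2 (W(o, Z) = -o*Z/2 = -Z*o/2)
v = 5/2 (v = -1/2*(-1)*5 = 5/2 ≈ 2.5000)
(v*(-18))*(-3*b(n(3))) = ((5/2)*(-18))*(-3*I*sqrt(5)) = -(-135)*I*sqrt(5) = 135*I*sqrt(5)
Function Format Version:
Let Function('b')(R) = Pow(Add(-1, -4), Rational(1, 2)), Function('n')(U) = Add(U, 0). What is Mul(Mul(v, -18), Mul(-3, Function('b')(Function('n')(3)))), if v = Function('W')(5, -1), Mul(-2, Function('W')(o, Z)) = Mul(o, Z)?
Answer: Mul(135, I, Pow(5, Rational(1, 2))) ≈ Mul(301.87, I)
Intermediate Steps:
Function('n')(U) = U
Function('b')(R) = Mul(I, Pow(5, Rational(1, 2))) (Function('b')(R) = Pow(-5, Rational(1, 2)) = Mul(I, Pow(5, Rational(1, 2))))
Function('W')(o, Z) = Mul(Rational(-1, 2), Z, o) (Function('W')(o, Z) = Mul(Rational(-1, 2), Mul(o, Z)) = Mul(Rational(-1, 2), Mul(Z, o)) = Mul(Rational(-1, 2), Z, o))
v = Rational(5, 2) (v = Mul(Rational(-1, 2), -1, 5) = Rational(5, 2) ≈ 2.5000)
Mul(Mul(v, -18), Mul(-3, Function('b')(Function('n')(3)))) = Mul(Mul(Rational(5, 2), -18), Mul(-3, Mul(I, Pow(5, Rational(1, 2))))) = Mul(-45, Mul(-3, I, Pow(5, Rational(1, 2)))) = Mul(135, I, Pow(5, Rational(1, 2)))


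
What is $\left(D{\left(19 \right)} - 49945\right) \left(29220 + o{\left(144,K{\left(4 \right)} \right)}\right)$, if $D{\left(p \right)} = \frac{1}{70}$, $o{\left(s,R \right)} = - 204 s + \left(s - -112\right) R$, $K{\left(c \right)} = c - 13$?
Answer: $\frac{860052654}{7} \approx 1.2286 \cdot 10^{8}$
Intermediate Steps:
$K{\left(c \right)} = -13 + c$
$o{\left(s,R \right)} = - 204 s + R \left(112 + s\right)$ ($o{\left(s,R \right)} = - 204 s + \left(s + 112\right) R = - 204 s + \left(112 + s\right) R = - 204 s + R \left(112 + s\right)$)
$D{\left(p \right)} = \frac{1}{70}$
$\left(D{\left(19 \right)} - 49945\right) \left(29220 + o{\left(144,K{\left(4 \right)} \right)}\right) = \left(\frac{1}{70} - 49945\right) \left(29220 + \left(\left(-204\right) 144 + 112 \left(-13 + 4\right) + \left(-13 + 4\right) 144\right)\right) = - \frac{3496149 \left(29220 - 31680\right)}{70} = \left(- \frac{3496149}{70}\right) \left(-2460\right) = \frac{860052654}{7}$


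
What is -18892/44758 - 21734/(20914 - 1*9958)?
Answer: -294937781/122592162 ≈ -2.4058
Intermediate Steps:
-18892/44758 - 21734/(20914 - 1*9958) = -18892*1/44758 - 21734/(20914 - 9958) = -9446/22379 - 21734/10956 = -9446/22379 - 21734*1/10956 = -9446/22379 - 10867/5478 = -294937781/122592162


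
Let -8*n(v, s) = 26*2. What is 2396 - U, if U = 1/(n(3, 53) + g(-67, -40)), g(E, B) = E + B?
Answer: 543894/227 ≈ 2396.0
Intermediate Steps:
g(E, B) = B + E
n(v, s) = -13/2 (n(v, s) = -13*2/4 = -⅛*52 = -13/2)
U = -2/227 (U = 1/(-13/2 + (-40 - 67)) = 1/(-13/2 - 107) = 1/(-227/2) = -2/227 ≈ -0.0088106)
2396 - U = 2396 - 1*(-2/227) = 2396 + 2/227 = 543894/227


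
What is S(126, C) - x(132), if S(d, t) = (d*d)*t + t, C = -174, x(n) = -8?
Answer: -2762590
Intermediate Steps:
S(d, t) = t + t*d² (S(d, t) = d²*t + t = t*d² + t = t + t*d²)
S(126, C) - x(132) = -174*(1 + 126²) - 1*(-8) = -174*(1 + 15876) + 8 = -174*15877 + 8 = -2762598 + 8 = -2762590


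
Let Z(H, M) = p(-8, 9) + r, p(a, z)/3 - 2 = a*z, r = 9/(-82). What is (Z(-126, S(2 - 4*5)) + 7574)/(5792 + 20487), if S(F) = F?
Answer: 603839/2154878 ≈ 0.28022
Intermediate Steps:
r = -9/82 (r = 9*(-1/82) = -9/82 ≈ -0.10976)
p(a, z) = 6 + 3*a*z (p(a, z) = 6 + 3*(a*z) = 6 + 3*a*z)
Z(H, M) = -17229/82 (Z(H, M) = (6 + 3*(-8)*9) - 9/82 = (6 - 216) - 9/82 = -210 - 9/82 = -17229/82)
(Z(-126, S(2 - 4*5)) + 7574)/(5792 + 20487) = (-17229/82 + 7574)/(5792 + 20487) = (603839/82)/26279 = (603839/82)*(1/26279) = 603839/2154878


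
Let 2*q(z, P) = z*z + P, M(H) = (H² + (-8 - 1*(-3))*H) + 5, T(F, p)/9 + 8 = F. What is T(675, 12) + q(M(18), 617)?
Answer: 34872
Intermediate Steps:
T(F, p) = -72 + 9*F
M(H) = 5 + H² - 5*H (M(H) = (H² + (-8 + 3)*H) + 5 = (H² - 5*H) + 5 = 5 + H² - 5*H)
q(z, P) = P/2 + z²/2 (q(z, P) = (z*z + P)/2 = (z² + P)/2 = (P + z²)/2 = P/2 + z²/2)
T(675, 12) + q(M(18), 617) = (-72 + 9*675) + ((½)*617 + (5 + 18² - 5*18)²/2) = (-72 + 6075) + (617/2 + (5 + 324 - 90)²/2) = 6003 + (617/2 + (½)*239²) = 6003 + (617/2 + (½)*57121) = 6003 + (617/2 + 57121/2) = 6003 + 28869 = 34872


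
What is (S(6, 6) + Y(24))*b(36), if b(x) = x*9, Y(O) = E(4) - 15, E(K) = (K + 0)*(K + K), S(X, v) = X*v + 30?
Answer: 26892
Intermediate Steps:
S(X, v) = 30 + X*v
E(K) = 2*K² (E(K) = K*(2*K) = 2*K²)
Y(O) = 17 (Y(O) = 2*4² - 15 = 2*16 - 15 = 32 - 15 = 17)
b(x) = 9*x
(S(6, 6) + Y(24))*b(36) = ((30 + 6*6) + 17)*(9*36) = ((30 + 36) + 17)*324 = (66 + 17)*324 = 83*324 = 26892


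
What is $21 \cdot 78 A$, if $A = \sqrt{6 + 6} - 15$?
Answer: $-24570 + 3276 \sqrt{3} \approx -18896.0$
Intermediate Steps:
$A = -15 + 2 \sqrt{3}$ ($A = \sqrt{12} - 15 = 2 \sqrt{3} - 15 = -15 + 2 \sqrt{3} \approx -11.536$)
$21 \cdot 78 A = 21 \cdot 78 \left(-15 + 2 \sqrt{3}\right) = 1638 \left(-15 + 2 \sqrt{3}\right) = -24570 + 3276 \sqrt{3}$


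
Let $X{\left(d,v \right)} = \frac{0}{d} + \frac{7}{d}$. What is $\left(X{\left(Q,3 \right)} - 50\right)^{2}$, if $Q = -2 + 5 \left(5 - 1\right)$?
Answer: $\frac{797449}{324} \approx 2461.3$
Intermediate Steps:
$Q = 18$ ($Q = -2 + 5 \cdot 4 = -2 + 20 = 18$)
$X{\left(d,v \right)} = \frac{7}{d}$ ($X{\left(d,v \right)} = 0 + \frac{7}{d} = \frac{7}{d}$)
$\left(X{\left(Q,3 \right)} - 50\right)^{2} = \left(\frac{7}{18} - 50\right)^{2} = \left(- \frac{893}{18}\right)^{2} = \frac{797449}{324}$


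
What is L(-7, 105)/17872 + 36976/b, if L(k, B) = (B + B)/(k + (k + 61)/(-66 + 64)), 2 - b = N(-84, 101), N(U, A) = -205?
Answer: 11234174489/62891568 ≈ 178.63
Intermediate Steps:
b = 207 (b = 2 - 1*(-205) = 2 + 205 = 207)
L(k, B) = 2*B/(-61/2 + k/2) (L(k, B) = (2*B)/(k + (61 + k)/(-2)) = (2*B)/(k + (61 + k)*(-1/2)) = (2*B)/(k + (-61/2 - k/2)) = (2*B)/(-61/2 + k/2) = 2*B/(-61/2 + k/2))
L(-7, 105)/17872 + 36976/b = (4*105/(-61 - 7))/17872 + 36976/207 = (4*105/(-68))*(1/17872) + 36976*(1/207) = (4*105*(-1/68))*(1/17872) + 36976/207 = -105/17*1/17872 + 36976/207 = -105/303824 + 36976/207 = 11234174489/62891568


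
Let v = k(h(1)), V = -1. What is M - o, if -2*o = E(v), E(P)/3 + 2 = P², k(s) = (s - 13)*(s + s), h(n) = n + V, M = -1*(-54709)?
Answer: 54706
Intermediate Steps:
M = 54709
h(n) = -1 + n (h(n) = n - 1 = -1 + n)
k(s) = 2*s*(-13 + s) (k(s) = (-13 + s)*(2*s) = 2*s*(-13 + s))
v = 0 (v = 2*(-1 + 1)*(-13 + (-1 + 1)) = 2*0*(-13 + 0) = 2*0*(-13) = 0)
E(P) = -6 + 3*P²
o = 3 (o = -(-6 + 3*0²)/2 = -(-6 + 3*0)/2 = -(-6 + 0)/2 = -½*(-6) = 3)
M - o = 54709 - 1*3 = 54709 - 3 = 54706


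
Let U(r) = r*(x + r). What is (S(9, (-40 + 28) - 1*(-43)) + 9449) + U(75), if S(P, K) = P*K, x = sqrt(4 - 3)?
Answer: 15428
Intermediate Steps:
x = 1 (x = sqrt(1) = 1)
U(r) = r*(1 + r)
S(P, K) = K*P
(S(9, (-40 + 28) - 1*(-43)) + 9449) + U(75) = (((-40 + 28) - 1*(-43))*9 + 9449) + 75*(1 + 75) = ((-12 + 43)*9 + 9449) + 75*76 = (31*9 + 9449) + 5700 = (279 + 9449) + 5700 = 9728 + 5700 = 15428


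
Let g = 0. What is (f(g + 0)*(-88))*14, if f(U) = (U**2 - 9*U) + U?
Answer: 0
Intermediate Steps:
f(U) = U**2 - 8*U
(f(g + 0)*(-88))*14 = (((0 + 0)*(-8 + (0 + 0)))*(-88))*14 = ((0*(-8 + 0))*(-88))*14 = ((0*(-8))*(-88))*14 = (0*(-88))*14 = 0*14 = 0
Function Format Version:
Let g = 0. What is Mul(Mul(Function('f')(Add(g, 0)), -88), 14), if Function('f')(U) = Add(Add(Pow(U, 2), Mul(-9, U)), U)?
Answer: 0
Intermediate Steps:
Function('f')(U) = Add(Pow(U, 2), Mul(-8, U))
Mul(Mul(Function('f')(Add(g, 0)), -88), 14) = Mul(Mul(Mul(Add(0, 0), Add(-8, Add(0, 0))), -88), 14) = Mul(Mul(Mul(0, Add(-8, 0)), -88), 14) = Mul(Mul(Mul(0, -8), -88), 14) = Mul(Mul(0, -88), 14) = Mul(0, 14) = 0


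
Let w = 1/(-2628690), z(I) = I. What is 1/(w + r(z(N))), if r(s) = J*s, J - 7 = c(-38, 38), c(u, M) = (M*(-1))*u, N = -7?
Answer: -2628690/26699604331 ≈ -9.8454e-5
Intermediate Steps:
c(u, M) = -M*u (c(u, M) = (-M)*u = -M*u)
J = 1451 (J = 7 - 1*38*(-38) = 7 + 1444 = 1451)
w = -1/2628690 ≈ -3.8042e-7
r(s) = 1451*s
1/(w + r(z(N))) = 1/(-1/2628690 + 1451*(-7)) = 1/(-1/2628690 - 10157) = 1/(-26699604331/2628690) = -2628690/26699604331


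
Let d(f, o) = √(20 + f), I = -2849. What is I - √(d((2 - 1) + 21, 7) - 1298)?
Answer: -2849 - I*√(1298 - √42) ≈ -2849.0 - 35.938*I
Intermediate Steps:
I - √(d((2 - 1) + 21, 7) - 1298) = -2849 - √(√(20 + ((2 - 1) + 21)) - 1298) = -2849 - √(√(20 + (1 + 21)) - 1298) = -2849 - √(√(20 + 22) - 1298) = -2849 - √(√42 - 1298) = -2849 - √(-1298 + √42)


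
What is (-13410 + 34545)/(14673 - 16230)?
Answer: -7045/519 ≈ -13.574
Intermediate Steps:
(-13410 + 34545)/(14673 - 16230) = 21135/(-1557) = 21135*(-1/1557) = -7045/519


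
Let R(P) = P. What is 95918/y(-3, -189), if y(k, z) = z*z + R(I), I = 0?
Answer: 95918/35721 ≈ 2.6852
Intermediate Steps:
y(k, z) = z**2 (y(k, z) = z*z + 0 = z**2 + 0 = z**2)
95918/y(-3, -189) = 95918/((-189)**2) = 95918/35721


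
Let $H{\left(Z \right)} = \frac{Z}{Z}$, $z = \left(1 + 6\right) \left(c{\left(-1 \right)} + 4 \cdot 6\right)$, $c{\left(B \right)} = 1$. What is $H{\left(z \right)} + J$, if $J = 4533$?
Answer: $4534$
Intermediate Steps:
$z = 175$ ($z = \left(1 + 6\right) \left(1 + 4 \cdot 6\right) = 7 \left(1 + 24\right) = 7 \cdot 25 = 175$)
$H{\left(Z \right)} = 1$
$H{\left(z \right)} + J = 1 + 4533 = 4534$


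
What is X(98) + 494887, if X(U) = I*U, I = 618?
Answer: 555451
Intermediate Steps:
X(U) = 618*U
X(98) + 494887 = 618*98 + 494887 = 60564 + 494887 = 555451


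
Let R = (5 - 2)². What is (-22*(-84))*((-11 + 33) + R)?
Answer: 57288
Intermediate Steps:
R = 9 (R = 3² = 9)
(-22*(-84))*((-11 + 33) + R) = (-22*(-84))*((-11 + 33) + 9) = 1848*(22 + 9) = 1848*31 = 57288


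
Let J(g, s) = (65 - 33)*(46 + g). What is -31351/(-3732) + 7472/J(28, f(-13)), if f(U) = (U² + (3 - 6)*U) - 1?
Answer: 797849/69042 ≈ 11.556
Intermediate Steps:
f(U) = -1 + U² - 3*U (f(U) = (U² - 3*U) - 1 = -1 + U² - 3*U)
J(g, s) = 1472 + 32*g (J(g, s) = 32*(46 + g) = 1472 + 32*g)
-31351/(-3732) + 7472/J(28, f(-13)) = -31351/(-3732) + 7472/(1472 + 32*28) = -31351*(-1/3732) + 7472/(1472 + 896) = 31351/3732 + 7472/2368 = 31351/3732 + 7472*(1/2368) = 31351/3732 + 467/148 = 797849/69042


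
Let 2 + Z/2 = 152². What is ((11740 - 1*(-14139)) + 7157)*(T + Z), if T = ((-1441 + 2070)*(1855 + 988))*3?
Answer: 178755979020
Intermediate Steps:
Z = 46204 (Z = -4 + 2*152² = -4 + 2*23104 = -4 + 46208 = 46204)
T = 5364741 (T = (629*2843)*3 = 1788247*3 = 5364741)
((11740 - 1*(-14139)) + 7157)*(T + Z) = ((11740 - 1*(-14139)) + 7157)*(5364741 + 46204) = ((11740 + 14139) + 7157)*5410945 = (25879 + 7157)*5410945 = 33036*5410945 = 178755979020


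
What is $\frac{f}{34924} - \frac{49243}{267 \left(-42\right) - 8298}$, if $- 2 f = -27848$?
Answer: $\frac{497861905}{170359272} \approx 2.9224$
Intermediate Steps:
$f = 13924$ ($f = \left(- \frac{1}{2}\right) \left(-27848\right) = 13924$)
$\frac{f}{34924} - \frac{49243}{267 \left(-42\right) - 8298} = \frac{13924}{34924} - \frac{49243}{267 \left(-42\right) - 8298} = 13924 \cdot \frac{1}{34924} - \frac{49243}{-11214 - 8298} = \frac{3481}{8731} - \frac{49243}{-19512} = \frac{3481}{8731} - - \frac{49243}{19512} = \frac{3481}{8731} + \frac{49243}{19512} = \frac{497861905}{170359272}$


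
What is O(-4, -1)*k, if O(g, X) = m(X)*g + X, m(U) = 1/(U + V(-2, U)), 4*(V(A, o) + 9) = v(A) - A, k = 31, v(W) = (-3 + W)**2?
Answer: 93/13 ≈ 7.1538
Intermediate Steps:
V(A, o) = -9 - A/4 + (-3 + A)**2/4 (V(A, o) = -9 + ((-3 + A)**2 - A)/4 = -9 + (-A/4 + (-3 + A)**2/4) = -9 - A/4 + (-3 + A)**2/4)
m(U) = 1/(-9/4 + U) (m(U) = 1/(U + (-9 - 1/4*(-2) + (-3 - 2)**2/4)) = 1/(U + (-9 + 1/2 + (1/4)*(-5)**2)) = 1/(U + (-9 + 1/2 + (1/4)*25)) = 1/(U + (-9 + 1/2 + 25/4)) = 1/(U - 9/4) = 1/(-9/4 + U))
O(g, X) = X + 4*g/(-9 + 4*X) (O(g, X) = (4/(-9 + 4*X))*g + X = 4*g/(-9 + 4*X) + X = X + 4*g/(-9 + 4*X))
O(-4, -1)*k = (-1 - 4/(-9/4 - 1))*31 = (-1 - 4/(-13/4))*31 = (-1 - 4*(-4/13))*31 = (-1 + 16/13)*31 = (3/13)*31 = 93/13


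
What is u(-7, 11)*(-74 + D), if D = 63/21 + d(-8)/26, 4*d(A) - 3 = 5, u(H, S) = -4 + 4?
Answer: 0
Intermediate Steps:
u(H, S) = 0
d(A) = 2 (d(A) = ¾ + (¼)*5 = ¾ + 5/4 = 2)
D = 40/13 (D = 63/21 + 2/26 = 63*(1/21) + 2*(1/26) = 3 + 1/13 = 40/13 ≈ 3.0769)
u(-7, 11)*(-74 + D) = 0*(-74 + 40/13) = 0*(-922/13) = 0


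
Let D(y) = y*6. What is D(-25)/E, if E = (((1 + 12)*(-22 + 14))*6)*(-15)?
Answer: -5/312 ≈ -0.016026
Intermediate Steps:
D(y) = 6*y
E = 9360 (E = ((13*(-8))*6)*(-15) = -104*6*(-15) = -624*(-15) = 9360)
D(-25)/E = (6*(-25))/9360 = -150*1/9360 = -5/312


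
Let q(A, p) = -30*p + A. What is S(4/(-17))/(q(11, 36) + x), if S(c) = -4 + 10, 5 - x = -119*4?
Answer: -1/98 ≈ -0.010204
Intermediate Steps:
q(A, p) = A - 30*p
x = 481 (x = 5 - (-119)*4 = 5 - 1*(-476) = 5 + 476 = 481)
S(c) = 6
S(4/(-17))/(q(11, 36) + x) = 6/((11 - 30*36) + 481) = 6/((11 - 1080) + 481) = 6/(-1069 + 481) = 6/(-588) = 6*(-1/588) = -1/98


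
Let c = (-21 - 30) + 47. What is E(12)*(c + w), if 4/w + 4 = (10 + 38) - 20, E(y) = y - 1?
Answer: -253/6 ≈ -42.167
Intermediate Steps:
c = -4 (c = -51 + 47 = -4)
E(y) = -1 + y
w = ⅙ (w = 4/(-4 + ((10 + 38) - 20)) = 4/(-4 + (48 - 20)) = 4/(-4 + 28) = 4/24 = 4*(1/24) = ⅙ ≈ 0.16667)
E(12)*(c + w) = (-1 + 12)*(-4 + ⅙) = 11*(-23/6) = -253/6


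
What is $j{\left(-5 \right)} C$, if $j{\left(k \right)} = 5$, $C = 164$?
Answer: $820$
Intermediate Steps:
$j{\left(-5 \right)} C = 5 \cdot 164 = 820$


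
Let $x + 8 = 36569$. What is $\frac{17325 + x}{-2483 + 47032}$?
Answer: $\frac{53886}{44549} \approx 1.2096$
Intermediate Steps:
$x = 36561$ ($x = -8 + 36569 = 36561$)
$\frac{17325 + x}{-2483 + 47032} = \frac{17325 + 36561}{-2483 + 47032} = \frac{53886}{44549}$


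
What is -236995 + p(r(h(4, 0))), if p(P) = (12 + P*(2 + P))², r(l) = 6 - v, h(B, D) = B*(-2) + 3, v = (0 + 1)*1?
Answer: -234786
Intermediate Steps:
v = 1 (v = 1*1 = 1)
h(B, D) = 3 - 2*B (h(B, D) = -2*B + 3 = 3 - 2*B)
r(l) = 5 (r(l) = 6 - 1*1 = 6 - 1 = 5)
-236995 + p(r(h(4, 0))) = -236995 + (12 + 5² + 2*5)² = -236995 + (12 + 25 + 10)² = -236995 + 47² = -236995 + 2209 = -234786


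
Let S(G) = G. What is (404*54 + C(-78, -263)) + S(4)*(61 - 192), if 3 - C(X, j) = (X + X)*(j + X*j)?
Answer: 3180451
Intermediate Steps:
C(X, j) = 3 - 2*X*(j + X*j) (C(X, j) = 3 - (X + X)*(j + X*j) = 3 - 2*X*(j + X*j))
(404*54 + C(-78, -263)) + S(4)*(61 - 192) = (404*54 + (3 - 2*(-78)*(-263) - 2*(-263)*(-78)²)) + 4*(61 - 192) = (21816 + (3 - 41028 - 2*(-263)*6084)) + 4*(-131) = (21816 + (3 - 41028 + 3200184)) - 524 = (21816 + 3159159) - 524 = 3180975 - 524 = 3180451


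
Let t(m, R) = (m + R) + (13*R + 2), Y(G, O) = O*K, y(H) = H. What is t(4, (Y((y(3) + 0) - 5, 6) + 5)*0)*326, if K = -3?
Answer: 1956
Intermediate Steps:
Y(G, O) = -3*O (Y(G, O) = O*(-3) = -3*O)
t(m, R) = 2 + m + 14*R (t(m, R) = (R + m) + (2 + 13*R) = 2 + m + 14*R)
t(4, (Y((y(3) + 0) - 5, 6) + 5)*0)*326 = (2 + 4 + 14*((-3*6 + 5)*0))*326 = (2 + 4 + 14*((-18 + 5)*0))*326 = (2 + 4 + 14*(-13*0))*326 = (2 + 4 + 14*0)*326 = (2 + 4 + 0)*326 = 6*326 = 1956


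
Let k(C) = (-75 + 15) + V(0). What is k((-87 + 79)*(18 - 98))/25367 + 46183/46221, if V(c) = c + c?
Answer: 1168750901/1172488107 ≈ 0.99681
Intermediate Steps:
V(c) = 2*c
k(C) = -60 (k(C) = (-75 + 15) + 2*0 = -60 + 0 = -60)
k((-87 + 79)*(18 - 98))/25367 + 46183/46221 = -60/25367 + 46183/46221 = 1168750901/1172488107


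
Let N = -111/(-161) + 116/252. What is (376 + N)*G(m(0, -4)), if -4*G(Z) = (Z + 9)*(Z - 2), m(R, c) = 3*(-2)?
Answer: 156140/69 ≈ 2262.9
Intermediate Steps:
m(R, c) = -6
N = 238/207 (N = -111*(-1/161) + 116*(1/252) = 111/161 + 29/63 = 238/207 ≈ 1.1498)
G(Z) = -(-2 + Z)*(9 + Z)/4 (G(Z) = -(Z + 9)*(Z - 2)/4 = -(9 + Z)*(-2 + Z)/4 = -(-2 + Z)*(9 + Z)/4)
(376 + N)*G(m(0, -4)) = (376 + 238/207)*(9/2 - 7/4*(-6) - ¼*(-6)²) = 78070*(9/2 + 21/2 - ¼*36)/207 = 78070*(9/2 + 21/2 - 9)/207 = (78070/207)*6 = 156140/69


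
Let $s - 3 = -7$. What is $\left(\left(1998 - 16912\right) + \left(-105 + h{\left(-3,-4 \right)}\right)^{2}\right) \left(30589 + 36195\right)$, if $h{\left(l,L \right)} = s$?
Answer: $-202555872$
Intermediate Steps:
$s = -4$ ($s = 3 - 7 = -4$)
$h{\left(l,L \right)} = -4$
$\left(\left(1998 - 16912\right) + \left(-105 + h{\left(-3,-4 \right)}\right)^{2}\right) \left(30589 + 36195\right) = \left(\left(1998 - 16912\right) + \left(-105 - 4\right)^{2}\right) \left(30589 + 36195\right) = \left(\left(1998 - 16912\right) + \left(-109\right)^{2}\right) 66784 = \left(-14914 + 11881\right) 66784 = \left(-3033\right) 66784 = -202555872$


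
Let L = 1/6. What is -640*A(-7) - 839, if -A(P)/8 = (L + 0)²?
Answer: -6271/9 ≈ -696.78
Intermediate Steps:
L = ⅙ ≈ 0.16667
A(P) = -2/9 (A(P) = -8*(⅙ + 0)² = -8*(⅙)² = -8*1/36 = -2/9)
-640*A(-7) - 839 = -640*(-2/9) - 839 = 1280/9 - 839 = -6271/9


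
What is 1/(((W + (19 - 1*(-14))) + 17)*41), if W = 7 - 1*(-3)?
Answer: 1/2460 ≈ 0.00040650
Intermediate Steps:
W = 10 (W = 7 + 3 = 10)
1/(((W + (19 - 1*(-14))) + 17)*41) = 1/(((10 + (19 - 1*(-14))) + 17)*41) = 1/(((10 + (19 + 14)) + 17)*41) = 1/(((10 + 33) + 17)*41) = 1/((43 + 17)*41) = 1/(60*41) = 1/2460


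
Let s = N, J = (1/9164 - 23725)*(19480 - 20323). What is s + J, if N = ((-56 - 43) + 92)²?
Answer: 183282051893/9164 ≈ 2.0000e+7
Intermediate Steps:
N = 49 (N = (-99 + 92)² = (-7)² = 49)
J = 183281602857/9164 (J = (1/9164 - 23725)*(-843) = -217415899/9164*(-843) = 183281602857/9164 ≈ 2.0000e+7)
s = 49
s + J = 49 + 183281602857/9164 = 183282051893/9164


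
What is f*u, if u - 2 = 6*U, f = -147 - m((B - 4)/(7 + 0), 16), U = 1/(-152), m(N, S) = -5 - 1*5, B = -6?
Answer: -20413/76 ≈ -268.59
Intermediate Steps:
m(N, S) = -10 (m(N, S) = -5 - 5 = -10)
U = -1/152 ≈ -0.0065789
f = -137 (f = -147 - 1*(-10) = -147 + 10 = -137)
u = 149/76 (u = 2 + 6*(-1/152) = 2 - 3/76 = 149/76 ≈ 1.9605)
f*u = -137*149/76 = -20413/76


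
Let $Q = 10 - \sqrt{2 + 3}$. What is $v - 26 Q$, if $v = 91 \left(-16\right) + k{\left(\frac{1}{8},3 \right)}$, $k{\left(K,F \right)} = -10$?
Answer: $-1726 + 26 \sqrt{5} \approx -1667.9$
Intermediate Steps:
$Q = 10 - \sqrt{5} \approx 7.7639$
$v = -1466$ ($v = 91 \left(-16\right) - 10 = -1456 - 10 = -1466$)
$v - 26 Q = -1466 - 26 \left(10 - \sqrt{5}\right) = -1466 - \left(260 - 26 \sqrt{5}\right) = -1726 + 26 \sqrt{5}$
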